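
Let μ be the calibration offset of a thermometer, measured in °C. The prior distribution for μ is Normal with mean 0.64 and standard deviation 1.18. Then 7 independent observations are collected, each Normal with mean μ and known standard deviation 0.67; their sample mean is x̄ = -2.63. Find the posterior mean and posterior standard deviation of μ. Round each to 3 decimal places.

With known σ, the Normal prior is conjugate. Weight on the data is w = (n/σ²)/(n/σ² + 1/τ₀²) = 15.5937/(15.5937+0.718184) = 0.95597.
Posterior mean = w·x̄ + (1−w)·μ₀ = 0.95597·-2.63 + 0.044028·0.64 = -2.486. Posterior variance = 1/(15.5937+0.718184) = 0.0613051, so SD = 0.248.

Posterior mean ≈ -2.486; posterior SD ≈ 0.248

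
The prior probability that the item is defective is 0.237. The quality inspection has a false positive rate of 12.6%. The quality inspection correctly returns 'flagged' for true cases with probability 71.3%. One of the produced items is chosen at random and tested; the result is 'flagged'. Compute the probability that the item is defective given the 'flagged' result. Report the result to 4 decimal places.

Write H for 'the item is defective'. Prior odds H:¬H = 0.237/0.763 = 0.31062. For the 'flagged' outcome, the likelihood ratio is 0.713/0.126 = 5.6587.
Posterior odds = 0.31062 × 5.6587 = 1.7577, so P(H|E) = 1.7577/(1+1.7577) = 0.6374.

P(H | E) ≈ 0.6374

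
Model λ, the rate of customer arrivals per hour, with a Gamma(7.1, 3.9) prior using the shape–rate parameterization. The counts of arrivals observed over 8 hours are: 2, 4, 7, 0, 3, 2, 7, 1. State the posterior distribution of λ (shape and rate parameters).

The Poisson likelihood adds the total count to the shape and the number of exposure periods to the rate. Here ∑xᵢ = 26 and n = 8, so shape 7.1→33.1 and rate 3.9→11.9.

Posterior: Gamma(shape=33.1, rate=11.9)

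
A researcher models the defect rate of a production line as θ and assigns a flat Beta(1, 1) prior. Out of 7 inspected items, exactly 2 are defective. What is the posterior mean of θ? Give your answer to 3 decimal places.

Posterior mean ≈ 0.333

The binomial likelihood is conjugate to the Beta prior: with 2 successes and 5 failures, the posterior is Beta(1+2, 1+5) = Beta(3, 6).
Posterior mean = α/(α+β) = 3/9 = 0.333.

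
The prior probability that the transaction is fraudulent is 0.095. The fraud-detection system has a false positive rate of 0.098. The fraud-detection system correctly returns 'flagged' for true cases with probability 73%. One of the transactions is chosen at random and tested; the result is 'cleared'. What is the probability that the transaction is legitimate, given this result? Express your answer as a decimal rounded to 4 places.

Write H for 'the transaction is fraudulent'. Prior odds H:¬H = 0.095/0.905 = 0.10497. For the 'cleared' outcome, the likelihood ratio is 0.27/0.902 = 0.29933.
Posterior odds = 0.10497 × 0.29933 = 0.031422, so P(H|E) = 0.031422/(1+0.031422) = 0.0305. Then P(¬H|E) = 1 − 0.0305 = 0.9695.

P(¬H | E) ≈ 0.9695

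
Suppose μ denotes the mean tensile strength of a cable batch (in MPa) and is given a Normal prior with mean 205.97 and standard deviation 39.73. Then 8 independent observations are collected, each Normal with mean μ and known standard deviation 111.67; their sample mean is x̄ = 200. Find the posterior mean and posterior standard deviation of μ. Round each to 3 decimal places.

Prior precision 1/τ₀² = 1/39.73² = 0.00063352; data precision n/σ² = 8/111.67² = 0.00064153.
Posterior precision = 0.00063352 + 0.00064153 = 0.00127505, giving posterior SD = 1/√0.00127505 = 28.005.
Posterior mean = (0.00063352·205.97 + 0.00064153·200) / 0.00127505 = 202.966.

Posterior mean ≈ 202.966; posterior SD ≈ 28.005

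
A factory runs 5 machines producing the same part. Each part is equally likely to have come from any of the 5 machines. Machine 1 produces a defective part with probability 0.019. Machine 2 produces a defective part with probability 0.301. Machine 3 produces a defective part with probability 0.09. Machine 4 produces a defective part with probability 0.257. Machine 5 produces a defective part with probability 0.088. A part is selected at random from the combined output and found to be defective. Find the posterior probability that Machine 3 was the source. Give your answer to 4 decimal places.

P(defective|M1) = 0.019; P(defective|M2) = 0.301; P(defective|M3) = 0.09; P(defective|M4) = 0.257; P(defective|M5) = 0.088.
Prior × likelihood for each source: 0.2·0.019=0.003800, 0.2·0.301=0.06020, 0.2·0.09=0.01800, 0.2·0.257=0.05140, 0.2·0.088=0.01760. Summing gives P(defective) = 0.15100.
P(Machine 3 | defective) = 0.01800 / 0.15100 = 0.1192.

Posterior probability ≈ 0.1192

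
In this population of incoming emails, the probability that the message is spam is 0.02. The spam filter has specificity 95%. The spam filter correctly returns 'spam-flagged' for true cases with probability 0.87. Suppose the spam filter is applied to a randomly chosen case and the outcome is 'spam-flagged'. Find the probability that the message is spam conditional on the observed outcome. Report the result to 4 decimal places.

P(H | E) ≈ 0.2620

Write H for 'the message is spam'. Prior odds H:¬H = 0.02/0.98 = 0.020408. For the 'spam-flagged' outcome, the likelihood ratio is 0.87/0.05 = 17.400.
Posterior odds = 0.020408 × 17.400 = 0.35510, so P(H|E) = 0.35510/(1+0.35510) = 0.2620.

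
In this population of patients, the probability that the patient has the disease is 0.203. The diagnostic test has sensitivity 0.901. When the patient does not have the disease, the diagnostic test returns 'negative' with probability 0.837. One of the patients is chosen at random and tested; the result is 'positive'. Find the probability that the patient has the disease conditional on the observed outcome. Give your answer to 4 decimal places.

Write H for 'the patient has the disease'. Prior odds H:¬H = 0.203/0.797 = 0.25471. For the 'positive' outcome, the likelihood ratio is 0.901/0.163 = 5.5276.
Posterior odds = 0.25471 × 5.5276 = 1.4079, so P(H|E) = 1.4079/(1+1.4079) = 0.5847.

P(H | E) ≈ 0.5847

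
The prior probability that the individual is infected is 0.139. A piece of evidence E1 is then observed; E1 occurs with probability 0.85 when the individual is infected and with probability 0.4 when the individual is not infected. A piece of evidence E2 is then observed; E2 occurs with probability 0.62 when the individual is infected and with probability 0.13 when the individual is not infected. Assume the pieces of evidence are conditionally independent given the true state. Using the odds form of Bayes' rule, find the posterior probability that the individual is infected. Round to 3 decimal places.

Prior odds = 0.139/(1−0.139) = 0.16144. In log-odds, ln(0.16144) = -1.8236.
Add log likelihood ratios: ln(2.1250) + ln(4.7692) = 2.3160.
Posterior log-odds = 0.49234, so posterior odds = exp(0.49234) = 1.6361. Converting, P(H|E) = 1.6361/2.6361 = 0.621.

Posterior probability ≈ 0.621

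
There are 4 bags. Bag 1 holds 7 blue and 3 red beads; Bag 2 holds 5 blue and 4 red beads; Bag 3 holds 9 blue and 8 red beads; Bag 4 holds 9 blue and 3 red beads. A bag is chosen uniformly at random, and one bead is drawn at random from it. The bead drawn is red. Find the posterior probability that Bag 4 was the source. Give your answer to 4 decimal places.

Posterior probability ≈ 0.1706

Tabulate prior·likelihood by source: [1] prior 0.25, lik 0.3, product 0.07500; [2] prior 0.25, lik 0.4444, product 0.1111; [3] prior 0.25, lik 0.4706, product 0.1176; [4] prior 0.25, lik 0.25, product 0.06250.
Normalizing constant = 0.36626; the posterior for Bag 4 is its product over the sum, 0.06250/0.36626 = 0.1706.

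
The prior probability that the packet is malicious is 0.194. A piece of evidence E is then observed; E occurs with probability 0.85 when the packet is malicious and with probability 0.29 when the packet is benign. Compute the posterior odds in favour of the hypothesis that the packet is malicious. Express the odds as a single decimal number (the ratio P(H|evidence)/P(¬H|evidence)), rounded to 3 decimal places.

Prior odds = 0.194/(1−0.194) = 0.24069.
Likelihood ratio for E = 0.85/0.29 = 2.9310.
Posterior odds = prior odds × LR = 0.70548.

Posterior odds ≈ 0.705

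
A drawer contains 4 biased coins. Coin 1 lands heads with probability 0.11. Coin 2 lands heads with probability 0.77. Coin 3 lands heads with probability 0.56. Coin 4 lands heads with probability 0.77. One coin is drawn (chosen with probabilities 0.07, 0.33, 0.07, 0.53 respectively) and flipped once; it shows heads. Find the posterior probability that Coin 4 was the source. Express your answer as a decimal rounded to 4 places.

P(heads|C1) = 0.11; P(heads|C2) = 0.77; P(heads|C3) = 0.56; P(heads|C4) = 0.77.
Prior × likelihood for each source: 0.07·0.11=0.007700, 0.33·0.77=0.2541, 0.07·0.56=0.03920, 0.53·0.77=0.4081. Summing gives P(heads) = 0.70910.
P(Coin 4 | heads) = 0.4081 / 0.70910 = 0.5755.

Posterior probability ≈ 0.5755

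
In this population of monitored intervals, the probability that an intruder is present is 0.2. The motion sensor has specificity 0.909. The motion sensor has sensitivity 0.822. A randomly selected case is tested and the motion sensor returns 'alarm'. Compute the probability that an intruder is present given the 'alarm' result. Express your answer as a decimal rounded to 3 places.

Write H for 'an intruder is present'. Prior odds H:¬H = 0.2/0.8 = 0.25000. For the 'alarm' outcome, the likelihood ratio is 0.822/0.091 = 9.0330.
Posterior odds = 0.25000 × 9.0330 = 2.2582, so P(H|E) = 2.2582/(1+2.2582) = 0.693.

P(H | E) ≈ 0.693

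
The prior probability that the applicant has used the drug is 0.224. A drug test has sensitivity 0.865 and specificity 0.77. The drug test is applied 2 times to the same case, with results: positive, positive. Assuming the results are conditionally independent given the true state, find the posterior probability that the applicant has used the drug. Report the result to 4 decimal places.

With H the event that the applicant has used the drug, the joint likelihood of the observed sequence is P(data|H) = 0.865·0.865 = 0.74823 and P(data|¬H) = 0.23·0.23 = 0.052900.
Bayes: P(H|data) = 0.224·0.74823 / (0.224·0.74823 + 0.776·0.052900) = 0.16760/0.20865 = 0.8033.

Posterior P(H) ≈ 0.8033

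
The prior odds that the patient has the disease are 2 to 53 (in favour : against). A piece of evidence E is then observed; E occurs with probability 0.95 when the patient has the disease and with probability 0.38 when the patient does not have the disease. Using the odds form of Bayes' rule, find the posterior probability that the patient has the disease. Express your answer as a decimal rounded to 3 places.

Prior odds = 2/53 = 0.037736. In log-odds, ln(0.037736) = -3.2771.
Add log likelihood ratio: ln(2.5000) = 0.91629.
Posterior log-odds = -2.3609, so posterior odds = exp(-2.3609) = 0.094340. Converting, P(H|E) = 0.094340/1.0943 = 0.086.

Posterior probability ≈ 0.086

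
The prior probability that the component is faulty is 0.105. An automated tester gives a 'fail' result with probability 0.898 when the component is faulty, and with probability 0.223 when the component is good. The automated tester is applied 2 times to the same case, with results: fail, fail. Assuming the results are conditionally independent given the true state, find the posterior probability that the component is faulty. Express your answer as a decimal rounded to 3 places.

Posterior P(H) ≈ 0.655

Let H be the event that the component is faulty; start with P(H) = 0.105. P('fail'|H) = 0.898, P('fail'|¬H) = 0.223.
Update on result 1 ('fail'): P(H) ← 0.898·0.1050 / (0.898·0.1050 + 0.223·0.8950) = 0.094290/0.29387 = 0.3209.
Update on result 2 ('fail'): P(H) ← 0.898·0.3209 / (0.898·0.3209 + 0.223·0.6791) = 0.28812/0.43957 = 0.6555.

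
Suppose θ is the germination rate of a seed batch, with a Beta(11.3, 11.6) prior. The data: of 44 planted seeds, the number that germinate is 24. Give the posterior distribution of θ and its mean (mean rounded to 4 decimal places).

The binomial likelihood is conjugate to the Beta prior: with 24 successes and 20 failures, the posterior is Beta(11.3+24, 11.6+20) = Beta(35.3, 31.6).
Posterior mean = α/(α+β) = 35.3/66.9 = 0.5277.

Posterior: Beta(35.3, 31.6); mean ≈ 0.5277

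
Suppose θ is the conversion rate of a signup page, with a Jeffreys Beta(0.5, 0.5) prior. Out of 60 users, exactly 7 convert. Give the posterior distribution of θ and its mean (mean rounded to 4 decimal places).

Posterior: Beta(7.5, 53.5); mean ≈ 0.1230

Observing 7 successes and 53 failures updates Beta(0.5, 0.5) by adding the success and failure counts to the two shape parameters: α = 0.5+7 = 7.5, β = 0.5+53 = 53.5.
E[θ | data] = 7.5/(7.5+53.5) = 0.1230.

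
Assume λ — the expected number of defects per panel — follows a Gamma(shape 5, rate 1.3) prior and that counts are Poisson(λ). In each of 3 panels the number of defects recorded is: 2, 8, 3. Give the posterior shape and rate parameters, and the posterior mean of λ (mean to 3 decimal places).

Total count ∑xᵢ = 13 over n = 3 panels.
Gamma is conjugate to the Poisson likelihood: posterior is Gamma(shape = 5+13 = 18, rate = 1.3+3 = 4.3).
E[λ | data] = 18/4.3 = 4.186.

Posterior: Gamma(shape=18, rate=4.3); mean ≈ 4.186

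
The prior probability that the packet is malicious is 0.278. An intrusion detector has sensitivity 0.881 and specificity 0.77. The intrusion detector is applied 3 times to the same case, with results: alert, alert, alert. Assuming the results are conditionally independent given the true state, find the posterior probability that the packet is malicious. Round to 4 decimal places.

Let H be the event that the packet is malicious; start with P(H) = 0.278. P('alert'|H) = 0.881, P('alert'|¬H) = 0.23.
Update on result 1 ('alert'): P(H) ← 0.881·0.2780 / (0.881·0.2780 + 0.23·0.7220) = 0.24492/0.41098 = 0.5959.
Update on result 2 ('alert'): P(H) ← 0.881·0.5959 / (0.881·0.5959 + 0.23·0.4041) = 0.52502/0.61796 = 0.8496.
Update on result 3 ('alert'): P(H) ← 0.881·0.8496 / (0.881·0.8496 + 0.23·0.1504) = 0.74851/0.78310 = 0.9558.

Posterior P(H) ≈ 0.9558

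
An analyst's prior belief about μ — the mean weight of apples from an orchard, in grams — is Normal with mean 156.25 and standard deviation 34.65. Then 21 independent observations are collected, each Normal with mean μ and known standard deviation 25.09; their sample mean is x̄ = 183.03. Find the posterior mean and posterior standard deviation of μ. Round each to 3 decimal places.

With known σ, the Normal prior is conjugate. Weight on the data is w = (n/σ²)/(n/σ² + 1/τ₀²) = 0.0333594/(0.0333594+0.00083290) = 0.97564.
Posterior mean = w·x̄ + (1−w)·μ₀ = 0.97564·183.03 + 0.024359·156.25 = 182.378. Posterior variance = 1/(0.0333594+0.00083290) = 29.2464, so SD = 5.408.

Posterior mean ≈ 182.378; posterior SD ≈ 5.408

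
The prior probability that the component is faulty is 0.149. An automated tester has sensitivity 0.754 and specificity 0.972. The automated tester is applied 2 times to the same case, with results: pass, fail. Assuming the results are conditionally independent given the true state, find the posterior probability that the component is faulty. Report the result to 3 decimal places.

Let H be the event that the component is faulty; start with P(H) = 0.149. P('fail'|H) = 0.754, P('fail'|¬H) = 0.028.
Update on result 1 ('pass'): P(H) ← 0.246·0.1490 / (0.246·0.1490 + 0.972·0.8510) = 0.036654/0.86383 = 0.0424.
Update on result 2 ('fail'): P(H) ← 0.754·0.0424 / (0.754·0.0424 + 0.028·0.9576) = 0.031994/0.058806 = 0.5441.

Posterior P(H) ≈ 0.544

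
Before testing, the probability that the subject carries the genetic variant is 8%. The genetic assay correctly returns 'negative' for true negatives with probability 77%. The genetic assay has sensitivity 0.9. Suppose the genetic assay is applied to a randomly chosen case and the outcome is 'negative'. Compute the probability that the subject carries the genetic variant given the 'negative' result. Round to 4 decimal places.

P(H | E) ≈ 0.0112

Write H for 'the subject carries the genetic variant'. Prior odds H:¬H = 0.08/0.92 = 0.086957. For the 'negative' outcome, the likelihood ratio is 0.1/0.77 = 0.12987.
Posterior odds = 0.086957 × 0.12987 = 0.011293, so P(H|E) = 0.011293/(1+0.011293) = 0.0112.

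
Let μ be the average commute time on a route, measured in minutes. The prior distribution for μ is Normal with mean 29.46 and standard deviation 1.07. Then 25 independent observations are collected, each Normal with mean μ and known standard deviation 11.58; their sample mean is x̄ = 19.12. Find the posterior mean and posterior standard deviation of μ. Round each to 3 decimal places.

With known σ, the Normal prior is conjugate. Weight on the data is w = (n/σ²)/(n/σ² + 1/τ₀²) = 0.186433/(0.186433+0.873439) = 0.17590.
Posterior mean = w·x̄ + (1−w)·μ₀ = 0.17590·19.12 + 0.82410·29.46 = 27.641. Posterior variance = 1/(0.186433+0.873439) = 0.943510, so SD = 0.971.

Posterior mean ≈ 27.641; posterior SD ≈ 0.971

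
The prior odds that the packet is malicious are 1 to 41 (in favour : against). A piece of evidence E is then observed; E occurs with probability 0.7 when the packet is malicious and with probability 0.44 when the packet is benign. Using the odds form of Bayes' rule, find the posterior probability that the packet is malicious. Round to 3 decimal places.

Posterior probability ≈ 0.037

Prior odds = 1/41 = 0.024390. In log-odds, ln(0.024390) = -3.7136.
Add log likelihood ratio: ln(1.5909) = 0.46431.
Posterior log-odds = -3.2493, so posterior odds = exp(-3.2493) = 0.038803. Converting, P(H|E) = 0.038803/1.0388 = 0.037.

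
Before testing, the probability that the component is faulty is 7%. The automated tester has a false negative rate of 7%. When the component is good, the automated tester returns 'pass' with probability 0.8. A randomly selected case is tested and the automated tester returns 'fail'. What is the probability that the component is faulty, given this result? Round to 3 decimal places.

P(H | E) ≈ 0.259

Write H for 'the component is faulty'. Prior odds H:¬H = 0.07/0.93 = 0.075269. For the 'fail' outcome, the likelihood ratio is 0.93/0.2 = 4.6500.
Posterior odds = 0.075269 × 4.6500 = 0.35000, so P(H|E) = 0.35000/(1+0.35000) = 0.259.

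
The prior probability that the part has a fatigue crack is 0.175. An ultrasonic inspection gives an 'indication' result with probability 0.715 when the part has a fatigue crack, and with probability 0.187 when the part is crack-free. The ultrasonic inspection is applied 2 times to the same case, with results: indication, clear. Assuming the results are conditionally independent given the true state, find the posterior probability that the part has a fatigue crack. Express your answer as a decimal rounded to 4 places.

Posterior P(H) ≈ 0.2214

Let H be the event that the part has a fatigue crack; start with P(H) = 0.175. P('indication'|H) = 0.715, P('indication'|¬H) = 0.187.
Update on result 1 ('indication'): P(H) ← 0.715·0.1750 / (0.715·0.1750 + 0.187·0.8250) = 0.12512/0.27940 = 0.4478.
Update on result 2 ('clear'): P(H) ← 0.285·0.4478 / (0.285·0.4478 + 0.813·0.5522) = 0.12763/0.57654 = 0.2214.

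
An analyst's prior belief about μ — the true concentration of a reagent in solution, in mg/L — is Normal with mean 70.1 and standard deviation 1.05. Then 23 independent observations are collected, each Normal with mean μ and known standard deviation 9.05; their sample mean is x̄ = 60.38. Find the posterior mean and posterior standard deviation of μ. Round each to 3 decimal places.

With known σ, the Normal prior is conjugate. Weight on the data is w = (n/σ²)/(n/σ² + 1/τ₀²) = 0.280822/(0.280822+0.907029) = 0.23641.
Posterior mean = w·x̄ + (1−w)·μ₀ = 0.23641·60.38 + 0.76359·70.1 = 67.802. Posterior variance = 1/(0.280822+0.907029) = 0.841856, so SD = 0.918.

Posterior mean ≈ 67.802; posterior SD ≈ 0.918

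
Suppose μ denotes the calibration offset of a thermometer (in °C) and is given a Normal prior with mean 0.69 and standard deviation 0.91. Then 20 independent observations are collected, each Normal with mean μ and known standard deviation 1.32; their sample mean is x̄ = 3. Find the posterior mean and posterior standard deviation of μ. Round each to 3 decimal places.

Prior precision 1/τ₀² = 1/0.91² = 1.20758; data precision n/σ² = 20/1.32² = 11.4784.
Posterior precision = 1.20758 + 11.4784 = 12.6860, giving posterior SD = 1/√12.6860 = 0.281.
Posterior mean = (1.20758·0.69 + 11.4784·3) / 12.6860 = 2.780.

Posterior mean ≈ 2.780; posterior SD ≈ 0.281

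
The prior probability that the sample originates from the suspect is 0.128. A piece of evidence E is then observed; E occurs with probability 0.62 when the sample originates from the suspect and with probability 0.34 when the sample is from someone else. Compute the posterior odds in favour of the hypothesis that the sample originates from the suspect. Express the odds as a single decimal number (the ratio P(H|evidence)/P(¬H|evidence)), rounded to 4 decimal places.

Posterior odds ≈ 0.2677

Prior odds = 0.128/(1−0.128) = 0.14679. In log-odds, ln(0.14679) = -1.9188.
Add log likelihood ratio: ln(1.8235) = 0.60077.
Posterior log-odds = -1.3180, so posterior odds = exp(-1.3180) = 0.26767.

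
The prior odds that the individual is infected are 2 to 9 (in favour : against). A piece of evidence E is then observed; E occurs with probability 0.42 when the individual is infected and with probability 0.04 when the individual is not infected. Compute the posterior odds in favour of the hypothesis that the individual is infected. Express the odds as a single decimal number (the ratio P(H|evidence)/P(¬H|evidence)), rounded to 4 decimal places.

Posterior odds ≈ 2.3333

Prior odds = 2/9 = 0.22222. In log-odds, ln(0.22222) = -1.5041.
Add log likelihood ratio: ln(10.500) = 2.3514.
Posterior log-odds = 0.84730, so posterior odds = exp(0.84730) = 2.3333.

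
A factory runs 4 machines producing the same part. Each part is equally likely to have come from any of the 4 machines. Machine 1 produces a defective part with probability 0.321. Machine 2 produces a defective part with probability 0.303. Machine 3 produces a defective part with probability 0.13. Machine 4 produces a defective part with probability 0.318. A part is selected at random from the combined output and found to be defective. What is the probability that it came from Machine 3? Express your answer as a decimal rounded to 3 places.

Posterior probability ≈ 0.121

Tabulate prior·likelihood by source: [1] prior 0.25, lik 0.321, product 0.08025; [2] prior 0.25, lik 0.303, product 0.07575; [3] prior 0.25, lik 0.13, product 0.03250; [4] prior 0.25, lik 0.318, product 0.07950.
Normalizing constant = 0.26800; the posterior for Machine 3 is its product over the sum, 0.03250/0.26800 = 0.121.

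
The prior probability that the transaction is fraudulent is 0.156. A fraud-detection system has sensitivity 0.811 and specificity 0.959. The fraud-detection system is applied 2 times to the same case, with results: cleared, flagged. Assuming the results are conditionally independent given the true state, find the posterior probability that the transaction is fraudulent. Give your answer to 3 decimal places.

Let H be the event that the transaction is fraudulent; start with P(H) = 0.156. P('flagged'|H) = 0.811, P('flagged'|¬H) = 0.041.
Update on result 1 ('cleared'): P(H) ← 0.189·0.1560 / (0.189·0.1560 + 0.959·0.8440) = 0.029484/0.83888 = 0.0351.
Update on result 2 ('flagged'): P(H) ← 0.811·0.0351 / (0.811·0.0351 + 0.041·0.9649) = 0.028504/0.068063 = 0.4188.

Posterior P(H) ≈ 0.419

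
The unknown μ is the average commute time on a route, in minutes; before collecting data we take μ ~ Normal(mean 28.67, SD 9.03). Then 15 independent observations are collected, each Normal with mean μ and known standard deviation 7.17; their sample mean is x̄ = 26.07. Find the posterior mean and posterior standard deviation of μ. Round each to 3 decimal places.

Posterior mean ≈ 26.175; posterior SD ≈ 1.814

With known σ, the Normal prior is conjugate. Weight on the data is w = (n/σ²)/(n/σ² + 1/τ₀²) = 0.291778/(0.291778+0.0122638) = 0.95966.
Posterior mean = w·x̄ + (1−w)·μ₀ = 0.95966·26.07 + 0.040336·28.67 = 26.175. Posterior variance = 1/(0.291778+0.0122638) = 3.28902, so SD = 1.814.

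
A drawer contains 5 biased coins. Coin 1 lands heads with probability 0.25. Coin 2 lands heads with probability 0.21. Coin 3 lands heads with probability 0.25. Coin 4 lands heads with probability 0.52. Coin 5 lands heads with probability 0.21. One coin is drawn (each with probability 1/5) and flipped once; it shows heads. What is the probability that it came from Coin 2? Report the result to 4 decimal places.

Posterior probability ≈ 0.1458

P(heads|C1) = 0.25; P(heads|C2) = 0.21; P(heads|C3) = 0.25; P(heads|C4) = 0.52; P(heads|C5) = 0.21.
Prior × likelihood for each source: 0.2·0.25=0.05000, 0.2·0.21=0.04200, 0.2·0.25=0.05000, 0.2·0.52=0.1040, 0.2·0.21=0.04200. Summing gives P(heads) = 0.28800.
P(Coin 2 | heads) = 0.04200 / 0.28800 = 0.1458.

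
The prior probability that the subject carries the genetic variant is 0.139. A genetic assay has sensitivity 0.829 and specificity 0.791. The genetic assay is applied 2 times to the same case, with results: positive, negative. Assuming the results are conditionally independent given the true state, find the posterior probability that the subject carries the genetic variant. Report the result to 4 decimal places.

Posterior P(H) ≈ 0.1216

With H the event that the subject carries the genetic variant, the joint likelihood of the observed sequence is P(data|H) = 0.829·0.171 = 0.14176 and P(data|¬H) = 0.209·0.791 = 0.16532.
Bayes: P(H|data) = 0.139·0.14176 / (0.139·0.14176 + 0.861·0.16532) = 0.019705/0.16204 = 0.1216.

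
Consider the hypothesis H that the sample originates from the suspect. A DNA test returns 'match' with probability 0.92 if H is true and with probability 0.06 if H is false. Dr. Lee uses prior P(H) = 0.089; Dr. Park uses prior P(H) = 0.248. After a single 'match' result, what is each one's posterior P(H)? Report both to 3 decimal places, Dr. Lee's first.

The likelihood ratio for a 'match' result is 0.92/0.06 = 15.333.
Dr. Lee: prior odds 0.089/0.911 = 0.097695; posterior odds 1.4980; posterior probability 0.600.
Dr. Park: prior odds 0.248/0.752 = 0.32979; posterior odds 5.0567; posterior probability 0.835.

Dr. Lee: 0.600; Dr. Park: 0.835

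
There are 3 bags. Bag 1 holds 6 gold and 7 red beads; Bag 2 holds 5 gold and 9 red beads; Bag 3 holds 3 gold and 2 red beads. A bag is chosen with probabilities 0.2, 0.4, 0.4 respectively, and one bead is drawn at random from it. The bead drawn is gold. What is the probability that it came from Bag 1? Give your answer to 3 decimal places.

P(gold|Bag 1) = 0.4615; P(gold|Bag 2) = 0.3571; P(gold|Bag 3) = 0.6.
Prior × likelihood for each source: 0.2·0.4615=0.09231, 0.4·0.3571=0.1429, 0.4·0.6=0.2400. Summing gives P(gold) = 0.47516.
P(Bag 1 | gold) = 0.09231 / 0.47516 = 0.194.

Posterior probability ≈ 0.194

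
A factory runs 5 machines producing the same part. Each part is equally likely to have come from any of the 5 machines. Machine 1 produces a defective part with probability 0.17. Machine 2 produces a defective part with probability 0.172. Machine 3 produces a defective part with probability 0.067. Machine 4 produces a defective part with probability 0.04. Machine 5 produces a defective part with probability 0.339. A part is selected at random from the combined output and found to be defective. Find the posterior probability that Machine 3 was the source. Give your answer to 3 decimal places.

P(defective|M1) = 0.17; P(defective|M2) = 0.172; P(defective|M3) = 0.067; P(defective|M4) = 0.04; P(defective|M5) = 0.339.
Prior × likelihood for each source: 0.2·0.17=0.03400, 0.2·0.172=0.03440, 0.2·0.067=0.01340, 0.2·0.04=0.008000, 0.2·0.339=0.06780. Summing gives P(defective) = 0.15760.
P(Machine 3 | defective) = 0.01340 / 0.15760 = 0.085.

Posterior probability ≈ 0.085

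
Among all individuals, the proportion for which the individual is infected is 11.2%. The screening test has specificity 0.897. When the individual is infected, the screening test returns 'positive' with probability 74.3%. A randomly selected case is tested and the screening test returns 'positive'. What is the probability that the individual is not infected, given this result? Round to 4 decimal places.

Write H for 'the individual is infected'. Prior odds H:¬H = 0.112/0.888 = 0.12613. For the 'positive' outcome, the likelihood ratio is 0.743/0.103 = 7.2136.
Posterior odds = 0.12613 × 7.2136 = 0.90982, so P(H|E) = 0.90982/(1+0.90982) = 0.4764. Then P(¬H|E) = 1 − 0.4764 = 0.5236.

P(¬H | E) ≈ 0.5236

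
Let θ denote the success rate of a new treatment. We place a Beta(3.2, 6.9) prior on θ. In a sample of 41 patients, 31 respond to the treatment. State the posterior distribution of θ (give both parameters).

The binomial likelihood is conjugate to the Beta prior: with 31 successes and 10 failures, the posterior is Beta(3.2+31, 6.9+10) = Beta(34.2, 16.9).

Posterior: Beta(34.2, 16.9)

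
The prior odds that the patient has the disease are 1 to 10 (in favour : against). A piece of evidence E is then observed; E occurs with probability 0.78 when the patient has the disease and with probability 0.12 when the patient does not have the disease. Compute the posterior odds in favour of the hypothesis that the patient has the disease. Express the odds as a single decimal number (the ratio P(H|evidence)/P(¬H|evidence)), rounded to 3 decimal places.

Prior odds = 1/10 = 0.10000. In log-odds, ln(0.10000) = -2.3026.
Add log likelihood ratio: ln(6.5000) = 1.8718.
Posterior log-odds = -0.43078, so posterior odds = exp(-0.43078) = 0.65000.

Posterior odds ≈ 0.650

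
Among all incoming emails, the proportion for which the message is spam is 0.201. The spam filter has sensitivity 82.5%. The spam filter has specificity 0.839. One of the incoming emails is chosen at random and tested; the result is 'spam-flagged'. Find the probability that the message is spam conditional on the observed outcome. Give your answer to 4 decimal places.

P(H | E) ≈ 0.5631

Let H be the event that the message is spam. P(H) = 0.201, so P(¬H) = 0.799. With E the 'spam-flagged' result, P(E|H) = 0.825 and P(E|¬H) = 0.161.
P(E) = 0.825·0.201 + 0.161·0.799 = 0.16583 + 0.12864 = 0.29446.
By Bayes' theorem, P(H|E) = 0.16583 / 0.29446 = 0.5631.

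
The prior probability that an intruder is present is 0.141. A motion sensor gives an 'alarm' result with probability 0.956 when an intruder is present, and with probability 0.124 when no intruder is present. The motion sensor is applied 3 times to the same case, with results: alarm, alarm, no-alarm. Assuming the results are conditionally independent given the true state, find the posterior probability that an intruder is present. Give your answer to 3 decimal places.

Posterior P(H) ≈ 0.329

Let H be the event that an intruder is present; start with P(H) = 0.141. P('alarm'|H) = 0.956, P('alarm'|¬H) = 0.124.
Update on result 1 ('alarm'): P(H) ← 0.956·0.1410 / (0.956·0.1410 + 0.124·0.8590) = 0.13480/0.24131 = 0.5586.
Update on result 2 ('alarm'): P(H) ← 0.956·0.5586 / (0.956·0.5586 + 0.124·0.4414) = 0.53402/0.58875 = 0.9070.
Update on result 3 ('no-alarm'): P(H) ← 0.044·0.9070 / (0.044·0.9070 + 0.876·0.0930) = 0.039909/0.12135 = 0.3289.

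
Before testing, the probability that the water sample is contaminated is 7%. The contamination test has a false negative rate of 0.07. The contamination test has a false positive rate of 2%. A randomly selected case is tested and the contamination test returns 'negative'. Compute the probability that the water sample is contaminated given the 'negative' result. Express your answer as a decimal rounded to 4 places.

P(H | E) ≈ 0.0053

Let H be the event that the water sample is contaminated. P(H) = 0.07, so P(¬H) = 0.93. With E the 'negative' result, P(E|H) = 0.07 and P(E|¬H) = 0.98.
P(E) = 0.07·0.07 + 0.98·0.93 = 0.0049000 + 0.91140 = 0.91630.
By Bayes' theorem, P(H|E) = 0.0049000 / 0.91630 = 0.0053.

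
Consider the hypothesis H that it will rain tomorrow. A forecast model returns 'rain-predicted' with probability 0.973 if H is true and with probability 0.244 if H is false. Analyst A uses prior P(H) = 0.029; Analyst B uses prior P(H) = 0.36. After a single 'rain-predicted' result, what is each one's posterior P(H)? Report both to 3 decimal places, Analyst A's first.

P('+'|H) = 0.973, P('+'|¬H) = 0.244.
Analyst A: numerator 0.973·0.029 = 0.028217; evidence = 0.028217+0.244·0.971 = 0.26514; posterior = 0.106.
Analyst B: numerator 0.973·0.36 = 0.35028; evidence = 0.35028+0.244·0.64 = 0.50644; posterior = 0.692.

Analyst A: 0.106; Analyst B: 0.692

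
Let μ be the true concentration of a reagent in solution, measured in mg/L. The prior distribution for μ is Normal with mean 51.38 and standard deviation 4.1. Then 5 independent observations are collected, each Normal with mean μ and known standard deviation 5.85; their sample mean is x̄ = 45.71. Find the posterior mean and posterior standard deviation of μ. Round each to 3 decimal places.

Prior precision 1/τ₀² = 1/4.1² = 0.0594884; data precision n/σ² = 5/5.85² = 0.146103.
Posterior precision = 0.0594884 + 0.146103 = 0.205591, giving posterior SD = 1/√0.205591 = 2.205.
Posterior mean = (0.0594884·51.38 + 0.146103·45.71) / 0.205591 = 47.351.

Posterior mean ≈ 47.351; posterior SD ≈ 2.205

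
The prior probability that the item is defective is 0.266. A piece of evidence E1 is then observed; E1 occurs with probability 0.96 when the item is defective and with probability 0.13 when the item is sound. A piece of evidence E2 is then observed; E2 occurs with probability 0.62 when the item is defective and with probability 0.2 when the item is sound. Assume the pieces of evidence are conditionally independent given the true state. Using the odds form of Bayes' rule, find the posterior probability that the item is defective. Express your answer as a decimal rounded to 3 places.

Posterior probability ≈ 0.892

Prior odds = 0.266/(1−0.266) = 0.36240.
Likelihood ratio for E1 = 0.96/0.13 = 7.3846.
Likelihood ratio for E2 = 0.62/0.2 = 3.1000.
Posterior odds = prior odds × LR₁ × LR₂ = 8.2961.
Posterior probability = odds/(1+odds) = 8.2961/9.2961 = 0.892.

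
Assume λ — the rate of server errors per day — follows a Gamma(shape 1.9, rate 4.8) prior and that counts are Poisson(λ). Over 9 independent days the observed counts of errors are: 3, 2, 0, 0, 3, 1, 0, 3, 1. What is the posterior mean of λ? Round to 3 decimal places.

The Poisson likelihood adds the total count to the shape and the number of exposure periods to the rate. Here ∑xᵢ = 13 and n = 9, so shape 1.9→14.9 and rate 4.8→13.8.
Posterior mean = shape/rate = 14.9/13.8 = 1.080.

Posterior mean ≈ 1.080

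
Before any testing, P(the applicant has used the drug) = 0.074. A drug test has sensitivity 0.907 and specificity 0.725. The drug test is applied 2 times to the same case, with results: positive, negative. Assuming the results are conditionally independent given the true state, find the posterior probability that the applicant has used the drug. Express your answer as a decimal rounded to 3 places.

Posterior P(H) ≈ 0.033

With H the event that the applicant has used the drug, the joint likelihood of the observed sequence is P(data|H) = 0.907·0.093 = 0.084351 and P(data|¬H) = 0.275·0.725 = 0.19937.
Bayes: P(H|data) = 0.074·0.084351 / (0.074·0.084351 + 0.926·0.19937) = 0.0062420/0.19086 = 0.0327.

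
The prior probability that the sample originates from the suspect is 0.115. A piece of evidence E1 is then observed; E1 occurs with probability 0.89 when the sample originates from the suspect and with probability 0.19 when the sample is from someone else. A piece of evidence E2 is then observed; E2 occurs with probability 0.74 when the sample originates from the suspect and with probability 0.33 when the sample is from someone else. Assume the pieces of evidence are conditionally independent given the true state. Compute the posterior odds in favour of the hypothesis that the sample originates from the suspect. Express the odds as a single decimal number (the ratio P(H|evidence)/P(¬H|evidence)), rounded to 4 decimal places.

Posterior odds ≈ 1.3649

Prior odds = 0.115/(1−0.115) = 0.12994. In log-odds, ln(0.12994) = -2.0407.
Add log likelihood ratios: ln(4.6842) + ln(2.2424) = 2.3518.
Posterior log-odds = 0.31110, so posterior odds = exp(0.31110) = 1.3649.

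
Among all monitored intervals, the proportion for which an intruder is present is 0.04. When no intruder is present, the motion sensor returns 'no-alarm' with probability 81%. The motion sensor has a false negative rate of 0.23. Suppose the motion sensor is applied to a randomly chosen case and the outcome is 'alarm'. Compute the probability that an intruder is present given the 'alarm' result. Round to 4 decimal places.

Write H for 'an intruder is present'. Prior odds H:¬H = 0.04/0.96 = 0.041667. For the 'alarm' outcome, the likelihood ratio is 0.77/0.19 = 4.0526.
Posterior odds = 0.041667 × 4.0526 = 0.16886, so P(H|E) = 0.16886/(1+0.16886) = 0.1445.

P(H | E) ≈ 0.1445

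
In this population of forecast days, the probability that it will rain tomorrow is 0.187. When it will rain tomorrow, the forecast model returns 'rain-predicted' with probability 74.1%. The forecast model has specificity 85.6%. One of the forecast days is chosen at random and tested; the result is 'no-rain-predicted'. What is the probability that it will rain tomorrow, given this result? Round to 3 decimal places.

Let H be the event that it will rain tomorrow. P(H) = 0.187, so P(¬H) = 0.813. With E the 'no-rain-predicted' result, P(E|H) = 0.259 and P(E|¬H) = 0.856.
P(E) = 0.259·0.187 + 0.856·0.813 = 0.048433 + 0.69593 = 0.74436.
By Bayes' theorem, P(H|E) = 0.048433 / 0.74436 = 0.065.

P(H | E) ≈ 0.065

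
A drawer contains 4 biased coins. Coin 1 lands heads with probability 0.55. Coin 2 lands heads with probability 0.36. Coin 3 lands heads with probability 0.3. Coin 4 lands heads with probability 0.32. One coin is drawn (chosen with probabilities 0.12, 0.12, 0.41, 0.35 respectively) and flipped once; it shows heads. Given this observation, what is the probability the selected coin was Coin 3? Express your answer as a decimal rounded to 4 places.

Posterior probability ≈ 0.3574

P(heads|C1) = 0.55; P(heads|C2) = 0.36; P(heads|C3) = 0.3; P(heads|C4) = 0.32.
Prior × likelihood for each source: 0.12·0.55=0.06600, 0.12·0.36=0.04320, 0.41·0.3=0.1230, 0.35·0.32=0.1120. Summing gives P(heads) = 0.34420.
P(Coin 3 | heads) = 0.1230 / 0.34420 = 0.3574.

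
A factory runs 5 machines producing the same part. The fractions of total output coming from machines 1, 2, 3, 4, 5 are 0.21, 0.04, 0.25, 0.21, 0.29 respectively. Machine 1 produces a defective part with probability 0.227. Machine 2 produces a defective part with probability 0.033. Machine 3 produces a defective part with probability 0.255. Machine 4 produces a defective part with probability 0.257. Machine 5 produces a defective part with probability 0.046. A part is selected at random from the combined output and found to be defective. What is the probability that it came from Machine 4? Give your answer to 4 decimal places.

P(defective|M1) = 0.227; P(defective|M2) = 0.033; P(defective|M3) = 0.255; P(defective|M4) = 0.257; P(defective|M5) = 0.046.
Prior × likelihood for each source: 0.21·0.227=0.04767, 0.04·0.033=0.001320, 0.25·0.255=0.06375, 0.21·0.257=0.05397, 0.29·0.046=0.01334. Summing gives P(defective) = 0.18005.
P(Machine 4 | defective) = 0.05397 / 0.18005 = 0.2998.

Posterior probability ≈ 0.2998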